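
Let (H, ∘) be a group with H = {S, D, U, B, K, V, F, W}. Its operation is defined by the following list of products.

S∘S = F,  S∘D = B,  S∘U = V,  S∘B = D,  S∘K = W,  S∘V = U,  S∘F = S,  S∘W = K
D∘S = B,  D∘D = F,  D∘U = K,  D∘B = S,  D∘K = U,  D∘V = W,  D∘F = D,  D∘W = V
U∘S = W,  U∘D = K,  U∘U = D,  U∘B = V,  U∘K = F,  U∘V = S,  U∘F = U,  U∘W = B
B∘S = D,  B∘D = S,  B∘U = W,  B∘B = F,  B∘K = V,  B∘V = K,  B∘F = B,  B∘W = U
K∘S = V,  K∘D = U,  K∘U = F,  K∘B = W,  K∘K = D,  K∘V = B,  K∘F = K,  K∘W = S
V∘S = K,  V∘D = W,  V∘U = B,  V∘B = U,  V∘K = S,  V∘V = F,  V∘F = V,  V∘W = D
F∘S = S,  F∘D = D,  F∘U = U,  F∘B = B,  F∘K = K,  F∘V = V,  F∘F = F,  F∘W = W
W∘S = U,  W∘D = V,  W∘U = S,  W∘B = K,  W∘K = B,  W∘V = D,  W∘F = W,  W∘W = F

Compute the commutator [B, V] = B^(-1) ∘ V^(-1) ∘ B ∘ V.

Identity is F; from the table B^(-1) = B and V^(-1) = V.
B ∘ V = K
K ∘ B = W
W ∘ V = D

D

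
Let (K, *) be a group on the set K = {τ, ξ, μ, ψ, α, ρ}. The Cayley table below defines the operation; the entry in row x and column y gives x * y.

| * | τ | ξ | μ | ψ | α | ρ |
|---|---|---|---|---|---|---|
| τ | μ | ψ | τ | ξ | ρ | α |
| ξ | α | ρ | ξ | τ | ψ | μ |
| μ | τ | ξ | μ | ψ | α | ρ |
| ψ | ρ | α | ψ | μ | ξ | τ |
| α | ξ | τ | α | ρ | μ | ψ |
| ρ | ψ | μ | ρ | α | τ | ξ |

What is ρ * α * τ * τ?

ρ * α = τ
τ * τ = μ
μ * τ = τ

τ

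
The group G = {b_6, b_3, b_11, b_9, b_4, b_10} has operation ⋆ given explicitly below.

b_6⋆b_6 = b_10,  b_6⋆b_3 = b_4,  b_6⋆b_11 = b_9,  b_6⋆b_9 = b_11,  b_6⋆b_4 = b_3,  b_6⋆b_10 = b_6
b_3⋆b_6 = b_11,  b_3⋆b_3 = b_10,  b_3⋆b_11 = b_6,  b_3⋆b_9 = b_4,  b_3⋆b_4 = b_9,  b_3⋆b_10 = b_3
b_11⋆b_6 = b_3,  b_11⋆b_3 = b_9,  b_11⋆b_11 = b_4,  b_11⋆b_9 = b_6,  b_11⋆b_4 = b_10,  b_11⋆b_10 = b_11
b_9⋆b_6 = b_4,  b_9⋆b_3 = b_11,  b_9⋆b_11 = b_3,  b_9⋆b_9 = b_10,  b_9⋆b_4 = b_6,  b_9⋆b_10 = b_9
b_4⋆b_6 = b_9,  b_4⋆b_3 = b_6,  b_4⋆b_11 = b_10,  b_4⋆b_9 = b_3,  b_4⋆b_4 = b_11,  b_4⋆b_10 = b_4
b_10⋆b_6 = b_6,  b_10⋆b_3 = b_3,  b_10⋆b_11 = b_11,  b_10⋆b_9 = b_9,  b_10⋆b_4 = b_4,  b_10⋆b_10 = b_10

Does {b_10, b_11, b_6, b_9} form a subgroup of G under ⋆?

b_11 ⋆ b_11 = b_4, which is not in {b_10, b_11, b_6, b_9}.
The subset is not closed under ⋆, so it is not a subgroup.

No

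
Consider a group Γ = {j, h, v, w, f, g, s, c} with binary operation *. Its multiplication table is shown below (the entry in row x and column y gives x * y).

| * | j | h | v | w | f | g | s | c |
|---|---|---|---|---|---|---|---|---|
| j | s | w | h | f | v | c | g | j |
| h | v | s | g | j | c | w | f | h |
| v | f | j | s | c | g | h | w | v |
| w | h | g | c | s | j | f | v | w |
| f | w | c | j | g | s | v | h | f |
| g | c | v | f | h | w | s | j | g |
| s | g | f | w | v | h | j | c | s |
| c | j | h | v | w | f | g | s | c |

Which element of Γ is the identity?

c

The identity e satisfies e * x = x for all x, so its row in the table reproduces the column headers.
Row c reads: j, h, v, w, f, g, s, c — exactly the header order. So c is the identity.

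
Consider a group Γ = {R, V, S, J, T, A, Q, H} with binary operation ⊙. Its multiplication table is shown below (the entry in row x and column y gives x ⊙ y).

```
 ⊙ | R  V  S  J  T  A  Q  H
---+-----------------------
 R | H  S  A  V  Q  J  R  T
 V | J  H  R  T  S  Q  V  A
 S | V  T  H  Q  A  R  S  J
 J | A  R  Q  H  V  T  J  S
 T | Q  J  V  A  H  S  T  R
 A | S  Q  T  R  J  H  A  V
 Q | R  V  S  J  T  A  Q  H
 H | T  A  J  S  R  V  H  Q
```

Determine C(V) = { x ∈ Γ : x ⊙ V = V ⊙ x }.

Compare row V with column V entry by entry.
A ⊙ V = Q = V ⊙ A, so A commutes with V.
J ⊙ V = R but V ⊙ J = T, so J does not.
Collecting the elements that commute with V: C(V) = {A, H, Q, V}.

{A, H, Q, V}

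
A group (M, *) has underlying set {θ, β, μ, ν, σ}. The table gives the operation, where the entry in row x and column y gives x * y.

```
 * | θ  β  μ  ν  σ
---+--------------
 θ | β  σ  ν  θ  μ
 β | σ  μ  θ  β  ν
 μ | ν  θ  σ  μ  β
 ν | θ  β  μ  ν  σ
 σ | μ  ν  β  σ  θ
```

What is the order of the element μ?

5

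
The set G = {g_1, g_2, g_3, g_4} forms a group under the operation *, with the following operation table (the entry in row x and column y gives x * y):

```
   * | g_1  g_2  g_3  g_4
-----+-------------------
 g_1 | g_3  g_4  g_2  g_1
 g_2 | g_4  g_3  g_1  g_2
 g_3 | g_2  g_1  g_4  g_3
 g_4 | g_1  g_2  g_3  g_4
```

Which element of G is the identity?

g_4

The identity e satisfies e * x = x for all x, so its row in the table reproduces the column headers.
Row g_4 reads: g_1, g_2, g_3, g_4 — exactly the header order. So g_4 is the identity.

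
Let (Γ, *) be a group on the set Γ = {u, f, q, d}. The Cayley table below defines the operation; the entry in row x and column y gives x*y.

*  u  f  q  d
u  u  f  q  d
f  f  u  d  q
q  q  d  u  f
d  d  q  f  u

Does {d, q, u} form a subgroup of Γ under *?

q*d = f, which is not in {d, q, u}.
The subset is not closed under *, so it is not a subgroup.

No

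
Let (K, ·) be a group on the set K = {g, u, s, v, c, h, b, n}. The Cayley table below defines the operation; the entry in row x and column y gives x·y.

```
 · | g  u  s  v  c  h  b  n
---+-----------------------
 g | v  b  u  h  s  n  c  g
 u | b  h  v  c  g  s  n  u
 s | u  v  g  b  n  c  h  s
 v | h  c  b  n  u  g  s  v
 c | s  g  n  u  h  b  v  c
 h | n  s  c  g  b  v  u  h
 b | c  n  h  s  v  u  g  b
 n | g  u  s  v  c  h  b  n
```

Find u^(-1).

b

First locate the identity: row n matches the header, so n is the identity.
Scan row u for n: u·b = n. Hence u^(-1) = b.
(Structurally, K here is isomorphic to the cyclic group Z_8.)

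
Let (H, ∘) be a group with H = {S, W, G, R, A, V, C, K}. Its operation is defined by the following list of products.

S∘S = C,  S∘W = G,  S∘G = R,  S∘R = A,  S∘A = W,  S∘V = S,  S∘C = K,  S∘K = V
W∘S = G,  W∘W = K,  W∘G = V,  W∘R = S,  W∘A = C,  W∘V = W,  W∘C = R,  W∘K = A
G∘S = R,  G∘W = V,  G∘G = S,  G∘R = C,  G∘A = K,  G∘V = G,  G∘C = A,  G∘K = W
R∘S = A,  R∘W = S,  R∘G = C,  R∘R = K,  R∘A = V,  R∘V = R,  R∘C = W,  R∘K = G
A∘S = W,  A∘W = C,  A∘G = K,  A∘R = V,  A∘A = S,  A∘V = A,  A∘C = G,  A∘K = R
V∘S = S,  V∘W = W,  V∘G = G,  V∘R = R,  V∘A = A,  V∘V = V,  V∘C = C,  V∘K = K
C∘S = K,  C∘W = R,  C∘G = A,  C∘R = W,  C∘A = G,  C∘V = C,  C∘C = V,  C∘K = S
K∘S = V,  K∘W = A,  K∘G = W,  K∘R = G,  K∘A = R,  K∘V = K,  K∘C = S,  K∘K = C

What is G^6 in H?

K

G^1 = G
G^2 = G ∘ G = S
G^3 = S ∘ G = R
G^4 = R ∘ G = C
G^5 = C ∘ G = A
G^6 = A ∘ G = K
(Structurally, H here is isomorphic to the cyclic group Z_8.)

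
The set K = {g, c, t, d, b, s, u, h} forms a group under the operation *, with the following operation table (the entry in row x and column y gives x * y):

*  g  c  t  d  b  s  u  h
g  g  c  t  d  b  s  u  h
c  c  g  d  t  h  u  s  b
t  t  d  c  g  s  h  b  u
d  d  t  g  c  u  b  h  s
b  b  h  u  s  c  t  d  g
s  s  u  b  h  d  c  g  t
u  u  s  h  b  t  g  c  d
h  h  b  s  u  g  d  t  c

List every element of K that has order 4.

{b, d, h, s, t, u}

Identity is g. Compute the order of each non-identity element by repeated multiplication:
  c: c → g  (order 2)
  t: t → c → d → g  (order 4)
  d: d → c → t → g  (order 4)
  b: b → c → h → g  (order 4)
  s: s → c → u → g  (order 4)
  u: u → c → s → g  (order 4)
  h: h → c → b → g  (order 4)
Elements of order 4: {b, d, h, s, t, u}.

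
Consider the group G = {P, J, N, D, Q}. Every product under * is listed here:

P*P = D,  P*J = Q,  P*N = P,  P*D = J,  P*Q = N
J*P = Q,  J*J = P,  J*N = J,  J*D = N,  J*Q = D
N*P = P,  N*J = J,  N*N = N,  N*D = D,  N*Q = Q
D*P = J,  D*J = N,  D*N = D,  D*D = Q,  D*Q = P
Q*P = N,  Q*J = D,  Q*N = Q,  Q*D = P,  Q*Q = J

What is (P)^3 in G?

P^1 = P
P^2 = P * P = D
P^3 = D * P = J

J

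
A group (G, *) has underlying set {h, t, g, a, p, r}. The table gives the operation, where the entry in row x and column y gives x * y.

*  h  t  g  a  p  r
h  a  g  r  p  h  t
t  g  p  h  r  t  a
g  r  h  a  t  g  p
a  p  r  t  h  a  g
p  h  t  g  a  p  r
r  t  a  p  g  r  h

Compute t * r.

Read row t, column r: t * r = a.

a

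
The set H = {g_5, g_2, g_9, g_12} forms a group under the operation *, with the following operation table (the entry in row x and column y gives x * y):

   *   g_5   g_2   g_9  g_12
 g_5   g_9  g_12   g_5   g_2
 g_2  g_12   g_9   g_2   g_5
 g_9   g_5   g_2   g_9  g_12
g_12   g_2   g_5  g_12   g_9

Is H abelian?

Yes

Check whether the table is symmetric across its main diagonal.
Every entry (row x, col y) equals the entry (row y, col x), so H is abelian.
(In fact H ≅ the Klein four-group V_4.)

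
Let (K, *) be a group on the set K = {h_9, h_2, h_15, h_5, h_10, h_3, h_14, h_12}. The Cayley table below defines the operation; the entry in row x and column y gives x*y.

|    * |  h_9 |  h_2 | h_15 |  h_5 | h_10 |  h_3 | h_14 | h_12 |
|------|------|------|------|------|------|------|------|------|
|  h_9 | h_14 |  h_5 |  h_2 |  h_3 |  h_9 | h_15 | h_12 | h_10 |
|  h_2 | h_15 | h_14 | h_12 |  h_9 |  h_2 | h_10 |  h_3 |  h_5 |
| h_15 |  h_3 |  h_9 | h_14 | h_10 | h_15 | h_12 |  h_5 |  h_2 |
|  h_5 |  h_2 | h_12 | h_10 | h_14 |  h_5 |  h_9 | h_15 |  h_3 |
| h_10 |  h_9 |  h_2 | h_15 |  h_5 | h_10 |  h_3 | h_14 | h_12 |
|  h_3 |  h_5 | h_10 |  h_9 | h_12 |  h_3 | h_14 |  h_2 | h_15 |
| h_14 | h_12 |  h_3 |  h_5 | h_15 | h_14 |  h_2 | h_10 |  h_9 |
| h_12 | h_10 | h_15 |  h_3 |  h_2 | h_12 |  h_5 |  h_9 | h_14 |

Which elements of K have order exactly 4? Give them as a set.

{h_12, h_15, h_2, h_3, h_5, h_9}

Identity is h_10. Compute the order of each non-identity element by repeated multiplication:
  h_9: h_9 → h_14 → h_12 → h_10  (order 4)
  h_2: h_2 → h_14 → h_3 → h_10  (order 4)
  h_15: h_15 → h_14 → h_5 → h_10  (order 4)
  h_5: h_5 → h_14 → h_15 → h_10  (order 4)
  h_3: h_3 → h_14 → h_2 → h_10  (order 4)
  h_14: h_14 → h_10  (order 2)
  h_12: h_12 → h_14 → h_9 → h_10  (order 4)
Elements of order 4: {h_12, h_15, h_2, h_3, h_5, h_9}.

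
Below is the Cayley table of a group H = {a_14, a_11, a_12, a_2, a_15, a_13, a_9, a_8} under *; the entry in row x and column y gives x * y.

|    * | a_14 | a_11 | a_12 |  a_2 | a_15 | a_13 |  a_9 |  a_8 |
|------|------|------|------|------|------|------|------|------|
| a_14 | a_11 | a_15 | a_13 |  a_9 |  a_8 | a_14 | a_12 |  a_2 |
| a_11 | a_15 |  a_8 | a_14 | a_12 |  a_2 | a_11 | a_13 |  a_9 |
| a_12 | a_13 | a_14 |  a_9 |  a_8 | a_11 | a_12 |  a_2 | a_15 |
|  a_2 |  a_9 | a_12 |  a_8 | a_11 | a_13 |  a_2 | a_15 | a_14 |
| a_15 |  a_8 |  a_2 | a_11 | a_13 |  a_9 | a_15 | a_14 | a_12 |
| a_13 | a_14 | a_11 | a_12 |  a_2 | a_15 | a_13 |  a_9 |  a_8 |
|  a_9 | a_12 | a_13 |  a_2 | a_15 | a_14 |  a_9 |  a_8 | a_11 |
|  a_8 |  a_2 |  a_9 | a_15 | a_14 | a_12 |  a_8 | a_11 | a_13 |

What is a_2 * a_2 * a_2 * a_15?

a_11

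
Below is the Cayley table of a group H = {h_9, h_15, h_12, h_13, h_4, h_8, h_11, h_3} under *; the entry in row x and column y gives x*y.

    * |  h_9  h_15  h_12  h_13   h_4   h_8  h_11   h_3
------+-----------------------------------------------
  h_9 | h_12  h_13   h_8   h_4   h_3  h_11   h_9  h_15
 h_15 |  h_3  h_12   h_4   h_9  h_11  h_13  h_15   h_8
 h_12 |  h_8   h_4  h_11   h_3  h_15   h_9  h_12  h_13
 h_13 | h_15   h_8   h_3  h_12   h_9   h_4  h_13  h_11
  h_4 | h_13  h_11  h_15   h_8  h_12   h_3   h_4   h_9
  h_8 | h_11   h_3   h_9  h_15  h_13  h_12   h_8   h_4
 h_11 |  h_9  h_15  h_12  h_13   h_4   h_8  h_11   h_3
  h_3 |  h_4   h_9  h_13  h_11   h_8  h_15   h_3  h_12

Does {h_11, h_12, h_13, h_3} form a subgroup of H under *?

Yes

{h_11, h_12, h_13, h_3} contains the identity h_11.
Checking products: every product of two elements of {h_11, h_12, h_13, h_3} (read from the table) lies in {h_11, h_12, h_13, h_3}, so the set is closed.
In a finite group, a nonempty closed subset is a subgroup. So {h_11, h_12, h_13, h_3} ≤ H.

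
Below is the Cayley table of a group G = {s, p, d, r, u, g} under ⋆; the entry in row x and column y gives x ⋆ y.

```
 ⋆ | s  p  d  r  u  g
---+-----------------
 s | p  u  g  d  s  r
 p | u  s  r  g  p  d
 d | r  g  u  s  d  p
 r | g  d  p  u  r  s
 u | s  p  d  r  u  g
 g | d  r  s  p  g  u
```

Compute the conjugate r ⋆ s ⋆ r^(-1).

The identity is u. In row r, the entry u sits in column r, so r^(-1) = r.
r ⋆ s = g
g ⋆ r = p
(Structurally, G here is isomorphic to the symmetric group S_3.)

p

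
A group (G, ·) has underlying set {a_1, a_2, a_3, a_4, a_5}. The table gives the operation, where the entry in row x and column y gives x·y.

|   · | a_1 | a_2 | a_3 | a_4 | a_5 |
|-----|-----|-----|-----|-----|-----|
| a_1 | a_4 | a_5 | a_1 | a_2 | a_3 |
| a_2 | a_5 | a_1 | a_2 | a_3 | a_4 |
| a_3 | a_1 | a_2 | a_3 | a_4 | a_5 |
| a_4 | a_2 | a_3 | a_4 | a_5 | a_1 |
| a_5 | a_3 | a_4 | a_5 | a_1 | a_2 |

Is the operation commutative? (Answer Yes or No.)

Check whether the table is symmetric across its main diagonal.
Every entry (row x, col y) equals the entry (row y, col x), so G is abelian.

Yes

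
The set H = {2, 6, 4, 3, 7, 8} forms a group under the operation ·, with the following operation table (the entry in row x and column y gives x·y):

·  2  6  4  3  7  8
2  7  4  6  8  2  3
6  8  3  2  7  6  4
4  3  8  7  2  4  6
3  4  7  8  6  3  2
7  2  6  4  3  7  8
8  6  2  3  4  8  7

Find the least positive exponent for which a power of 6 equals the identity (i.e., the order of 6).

3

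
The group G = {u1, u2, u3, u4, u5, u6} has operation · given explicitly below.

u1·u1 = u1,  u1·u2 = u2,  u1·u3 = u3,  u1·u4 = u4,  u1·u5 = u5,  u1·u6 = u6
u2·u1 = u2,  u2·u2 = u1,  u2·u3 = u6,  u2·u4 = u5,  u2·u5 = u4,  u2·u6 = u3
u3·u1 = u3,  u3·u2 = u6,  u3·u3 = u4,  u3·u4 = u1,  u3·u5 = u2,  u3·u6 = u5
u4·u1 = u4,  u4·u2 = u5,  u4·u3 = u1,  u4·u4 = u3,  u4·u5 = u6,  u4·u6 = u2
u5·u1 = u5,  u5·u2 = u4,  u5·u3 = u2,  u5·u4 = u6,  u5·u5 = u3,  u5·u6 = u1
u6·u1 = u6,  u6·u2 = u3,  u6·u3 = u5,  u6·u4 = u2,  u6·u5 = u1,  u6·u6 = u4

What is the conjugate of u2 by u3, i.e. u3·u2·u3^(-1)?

u2

The identity is u1. In row u3, the entry u1 sits in column u4, so u3^(-1) = u4.
u3·u2 = u6
u6·u4 = u2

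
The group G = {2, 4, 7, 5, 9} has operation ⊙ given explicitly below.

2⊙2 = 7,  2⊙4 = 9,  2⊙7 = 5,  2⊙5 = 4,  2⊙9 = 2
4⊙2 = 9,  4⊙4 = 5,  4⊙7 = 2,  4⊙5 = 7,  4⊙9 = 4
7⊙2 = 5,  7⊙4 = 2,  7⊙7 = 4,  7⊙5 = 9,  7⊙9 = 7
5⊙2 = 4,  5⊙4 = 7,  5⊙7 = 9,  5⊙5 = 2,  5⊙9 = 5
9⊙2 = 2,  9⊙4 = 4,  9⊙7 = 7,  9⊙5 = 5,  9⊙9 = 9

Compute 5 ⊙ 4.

7

Read row 5, column 4: 5 ⊙ 4 = 7.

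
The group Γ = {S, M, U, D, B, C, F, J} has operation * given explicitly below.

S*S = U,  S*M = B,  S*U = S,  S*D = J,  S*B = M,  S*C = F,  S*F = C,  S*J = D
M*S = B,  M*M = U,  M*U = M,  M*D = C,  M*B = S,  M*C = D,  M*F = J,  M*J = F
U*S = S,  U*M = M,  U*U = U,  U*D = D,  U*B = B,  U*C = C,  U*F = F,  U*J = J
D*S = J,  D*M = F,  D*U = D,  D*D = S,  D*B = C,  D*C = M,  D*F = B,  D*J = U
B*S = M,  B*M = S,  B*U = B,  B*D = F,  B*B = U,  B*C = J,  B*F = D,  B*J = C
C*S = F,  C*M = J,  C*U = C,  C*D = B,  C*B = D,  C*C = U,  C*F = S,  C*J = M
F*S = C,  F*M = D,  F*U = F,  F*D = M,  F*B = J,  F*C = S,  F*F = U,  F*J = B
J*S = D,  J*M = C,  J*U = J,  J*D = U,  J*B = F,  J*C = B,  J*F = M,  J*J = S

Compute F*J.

Read row F, column J: F*J = B.

B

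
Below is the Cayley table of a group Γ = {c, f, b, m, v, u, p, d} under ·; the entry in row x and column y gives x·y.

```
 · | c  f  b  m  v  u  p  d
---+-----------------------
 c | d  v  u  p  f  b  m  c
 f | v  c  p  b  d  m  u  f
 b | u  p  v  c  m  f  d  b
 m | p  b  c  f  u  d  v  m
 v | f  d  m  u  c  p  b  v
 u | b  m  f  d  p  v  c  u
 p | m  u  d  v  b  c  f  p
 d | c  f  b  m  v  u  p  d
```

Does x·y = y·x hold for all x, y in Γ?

Yes

Check whether the table is symmetric across its main diagonal.
Every entry (row x, col y) equals the entry (row y, col x), so Γ is abelian.
(In fact Γ ≅ the cyclic group Z_8.)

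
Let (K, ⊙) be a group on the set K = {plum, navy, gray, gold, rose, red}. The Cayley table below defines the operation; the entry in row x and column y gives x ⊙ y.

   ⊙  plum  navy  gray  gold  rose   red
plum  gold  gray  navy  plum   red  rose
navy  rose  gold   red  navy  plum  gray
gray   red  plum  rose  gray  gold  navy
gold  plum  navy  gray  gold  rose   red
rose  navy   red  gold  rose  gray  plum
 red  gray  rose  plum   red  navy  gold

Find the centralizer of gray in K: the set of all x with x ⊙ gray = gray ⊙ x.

Compare row gray with column gray entry by entry.
rose ⊙ gray = gold = gray ⊙ rose, so rose commutes with gray.
red ⊙ gray = plum but gray ⊙ red = navy, so red does not.
Collecting the elements that commute with gray: C(gray) = {gold, gray, rose}.

{gold, gray, rose}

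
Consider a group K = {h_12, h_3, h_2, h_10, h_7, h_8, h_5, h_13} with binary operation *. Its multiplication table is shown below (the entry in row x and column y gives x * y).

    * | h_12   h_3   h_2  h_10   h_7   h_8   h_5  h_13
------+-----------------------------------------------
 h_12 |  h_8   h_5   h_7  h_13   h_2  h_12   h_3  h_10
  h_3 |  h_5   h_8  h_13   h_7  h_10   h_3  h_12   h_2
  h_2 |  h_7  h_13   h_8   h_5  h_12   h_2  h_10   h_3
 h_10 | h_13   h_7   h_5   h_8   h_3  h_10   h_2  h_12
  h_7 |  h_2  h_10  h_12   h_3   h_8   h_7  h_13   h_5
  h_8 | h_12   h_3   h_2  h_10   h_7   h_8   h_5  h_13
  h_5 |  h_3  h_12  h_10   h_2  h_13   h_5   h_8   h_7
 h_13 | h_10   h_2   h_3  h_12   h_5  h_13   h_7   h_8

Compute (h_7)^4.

h_8

h_7^1 = h_7
h_7^2 = h_7 * h_7 = h_8
h_7^3 = h_8 * h_7 = h_7
h_7^4 = h_7 * h_7 = h_8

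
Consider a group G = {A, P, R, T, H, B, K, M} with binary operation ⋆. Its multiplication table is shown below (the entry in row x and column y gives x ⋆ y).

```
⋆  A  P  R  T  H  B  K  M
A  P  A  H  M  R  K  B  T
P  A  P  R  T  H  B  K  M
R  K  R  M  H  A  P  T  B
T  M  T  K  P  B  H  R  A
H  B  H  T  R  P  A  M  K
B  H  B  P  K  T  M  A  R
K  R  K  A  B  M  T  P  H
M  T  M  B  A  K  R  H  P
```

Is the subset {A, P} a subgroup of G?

{A, P} contains the identity P.
Checking products: every product of two elements of {A, P} (read from the table) lies in {A, P}, so the set is closed.
In a finite group, a nonempty closed subset is a subgroup. So {A, P} ≤ G.
(Structurally, G here is isomorphic to the dihedral group D_4.)

Yes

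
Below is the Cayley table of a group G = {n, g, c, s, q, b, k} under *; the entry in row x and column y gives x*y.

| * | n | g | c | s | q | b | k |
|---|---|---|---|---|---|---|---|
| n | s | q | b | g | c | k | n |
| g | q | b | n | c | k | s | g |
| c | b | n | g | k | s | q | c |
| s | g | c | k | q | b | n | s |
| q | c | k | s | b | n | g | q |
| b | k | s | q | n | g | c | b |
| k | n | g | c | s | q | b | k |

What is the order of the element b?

7

The identity element is k (its row matches the header).
b^1 = b
b^2 = b*b = c
b^3 = c*b = q
b^4 = q*b = g
b^5 = g*b = s
b^6 = s*b = n
b^7 = n*b = k
The first power of b equal to the identity is b^7, so ord(b) = 7.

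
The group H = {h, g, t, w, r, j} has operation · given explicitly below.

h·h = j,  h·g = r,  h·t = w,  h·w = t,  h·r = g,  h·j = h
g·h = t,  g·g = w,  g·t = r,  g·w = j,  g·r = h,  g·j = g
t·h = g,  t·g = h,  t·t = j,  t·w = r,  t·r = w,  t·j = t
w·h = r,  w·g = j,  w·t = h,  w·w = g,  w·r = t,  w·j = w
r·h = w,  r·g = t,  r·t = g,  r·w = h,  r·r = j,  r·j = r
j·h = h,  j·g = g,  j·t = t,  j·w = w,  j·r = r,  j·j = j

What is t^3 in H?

t^1 = t
t^2 = t·t = j
t^3 = j·t = t

t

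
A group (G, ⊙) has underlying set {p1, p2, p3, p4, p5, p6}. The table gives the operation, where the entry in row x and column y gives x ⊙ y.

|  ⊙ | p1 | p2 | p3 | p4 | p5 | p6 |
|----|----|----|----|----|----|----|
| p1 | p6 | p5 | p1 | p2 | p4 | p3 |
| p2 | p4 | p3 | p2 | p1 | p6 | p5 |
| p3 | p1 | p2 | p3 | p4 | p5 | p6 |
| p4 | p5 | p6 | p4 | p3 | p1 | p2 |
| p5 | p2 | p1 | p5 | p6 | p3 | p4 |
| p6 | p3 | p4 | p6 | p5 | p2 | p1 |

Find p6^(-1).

First locate the identity: row p3 matches the header, so p3 is the identity.
Scan row p6 for p3: p6 ⊙ p1 = p3. Hence p6^(-1) = p1.

p1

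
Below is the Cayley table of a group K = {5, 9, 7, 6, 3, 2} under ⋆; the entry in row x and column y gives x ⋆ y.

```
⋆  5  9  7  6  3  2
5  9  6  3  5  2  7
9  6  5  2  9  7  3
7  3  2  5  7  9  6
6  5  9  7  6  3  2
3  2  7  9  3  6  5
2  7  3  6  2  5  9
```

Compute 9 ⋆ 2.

Read row 9, column 2: 9 ⋆ 2 = 3.

3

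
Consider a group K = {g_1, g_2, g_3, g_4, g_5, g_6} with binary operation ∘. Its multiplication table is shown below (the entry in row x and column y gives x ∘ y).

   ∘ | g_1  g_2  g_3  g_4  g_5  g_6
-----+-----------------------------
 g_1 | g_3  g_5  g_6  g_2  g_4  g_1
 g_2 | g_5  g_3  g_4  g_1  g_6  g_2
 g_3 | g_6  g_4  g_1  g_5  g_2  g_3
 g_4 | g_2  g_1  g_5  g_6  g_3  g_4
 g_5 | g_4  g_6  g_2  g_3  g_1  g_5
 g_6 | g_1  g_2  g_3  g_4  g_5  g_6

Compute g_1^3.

g_6

g_1^1 = g_1
g_1^2 = g_1 ∘ g_1 = g_3
g_1^3 = g_3 ∘ g_1 = g_6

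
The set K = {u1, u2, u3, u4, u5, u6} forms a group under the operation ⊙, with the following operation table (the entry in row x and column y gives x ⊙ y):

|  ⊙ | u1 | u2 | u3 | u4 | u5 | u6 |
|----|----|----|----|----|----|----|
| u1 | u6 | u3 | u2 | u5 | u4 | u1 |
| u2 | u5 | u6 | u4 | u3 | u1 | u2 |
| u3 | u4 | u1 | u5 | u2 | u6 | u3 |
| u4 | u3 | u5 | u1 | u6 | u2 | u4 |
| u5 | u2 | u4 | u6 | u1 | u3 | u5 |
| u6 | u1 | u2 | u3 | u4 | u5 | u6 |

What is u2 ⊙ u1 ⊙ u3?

u6

u2 ⊙ u1 = u5
u5 ⊙ u3 = u6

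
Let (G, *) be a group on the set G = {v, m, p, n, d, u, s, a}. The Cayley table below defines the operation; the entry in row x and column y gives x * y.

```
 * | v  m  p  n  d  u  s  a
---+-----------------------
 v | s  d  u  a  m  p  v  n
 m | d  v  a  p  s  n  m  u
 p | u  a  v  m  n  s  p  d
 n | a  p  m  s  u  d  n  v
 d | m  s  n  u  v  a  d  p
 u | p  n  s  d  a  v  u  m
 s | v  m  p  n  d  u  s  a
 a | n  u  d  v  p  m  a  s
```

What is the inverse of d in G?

m

First locate the identity: row s matches the header, so s is the identity.
Scan row d for s: d * m = s. Hence d^(-1) = m.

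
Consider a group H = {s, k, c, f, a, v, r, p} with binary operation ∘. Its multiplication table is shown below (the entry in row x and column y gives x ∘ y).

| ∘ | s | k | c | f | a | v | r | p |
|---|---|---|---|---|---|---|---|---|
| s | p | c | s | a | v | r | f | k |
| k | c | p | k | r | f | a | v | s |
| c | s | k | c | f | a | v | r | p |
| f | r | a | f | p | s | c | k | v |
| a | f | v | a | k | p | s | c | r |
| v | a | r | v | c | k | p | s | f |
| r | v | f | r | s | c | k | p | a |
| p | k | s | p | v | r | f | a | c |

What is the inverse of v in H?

f

First locate the identity: row c matches the header, so c is the identity.
Scan row v for c: v ∘ f = c. Hence v^(-1) = f.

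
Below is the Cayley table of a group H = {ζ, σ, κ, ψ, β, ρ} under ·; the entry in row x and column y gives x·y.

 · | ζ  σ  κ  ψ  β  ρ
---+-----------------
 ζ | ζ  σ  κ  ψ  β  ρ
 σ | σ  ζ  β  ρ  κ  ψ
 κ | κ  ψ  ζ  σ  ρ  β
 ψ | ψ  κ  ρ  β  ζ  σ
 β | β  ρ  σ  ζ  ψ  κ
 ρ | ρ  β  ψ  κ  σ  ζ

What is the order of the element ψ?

3

The identity element is ζ (its row matches the header).
ψ^1 = ψ
ψ^2 = ψ·ψ = β
ψ^3 = β·ψ = ζ
The first power of ψ equal to the identity is ψ^3, so ord(ψ) = 3.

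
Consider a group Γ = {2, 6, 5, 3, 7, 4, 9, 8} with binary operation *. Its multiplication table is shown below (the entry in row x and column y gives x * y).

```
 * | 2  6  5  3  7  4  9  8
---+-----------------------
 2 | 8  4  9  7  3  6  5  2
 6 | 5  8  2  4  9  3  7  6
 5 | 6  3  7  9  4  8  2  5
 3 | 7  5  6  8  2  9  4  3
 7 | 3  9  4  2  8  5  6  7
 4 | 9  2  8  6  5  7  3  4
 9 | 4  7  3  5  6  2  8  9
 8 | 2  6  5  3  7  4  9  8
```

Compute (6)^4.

6^1 = 6
6^2 = 6 * 6 = 8
6^3 = 8 * 6 = 6
6^4 = 6 * 6 = 8
(Structurally, Γ here is isomorphic to the dihedral group D_4.)

8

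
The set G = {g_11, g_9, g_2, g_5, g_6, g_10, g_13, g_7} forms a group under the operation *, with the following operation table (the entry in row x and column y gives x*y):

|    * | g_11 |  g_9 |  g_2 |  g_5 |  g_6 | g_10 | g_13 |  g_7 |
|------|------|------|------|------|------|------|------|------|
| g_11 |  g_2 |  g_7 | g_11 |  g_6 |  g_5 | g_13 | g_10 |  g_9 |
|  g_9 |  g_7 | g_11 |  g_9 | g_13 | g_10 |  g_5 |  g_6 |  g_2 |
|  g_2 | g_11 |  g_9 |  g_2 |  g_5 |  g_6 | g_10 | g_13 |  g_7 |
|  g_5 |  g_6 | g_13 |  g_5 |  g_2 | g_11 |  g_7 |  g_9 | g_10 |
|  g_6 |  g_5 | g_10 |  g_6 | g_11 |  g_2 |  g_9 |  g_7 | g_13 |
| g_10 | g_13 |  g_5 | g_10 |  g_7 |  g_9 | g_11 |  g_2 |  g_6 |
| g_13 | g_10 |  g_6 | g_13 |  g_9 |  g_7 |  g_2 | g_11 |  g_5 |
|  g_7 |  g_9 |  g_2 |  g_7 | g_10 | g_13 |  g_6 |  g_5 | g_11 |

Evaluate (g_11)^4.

g_2

g_11^1 = g_11
g_11^2 = g_11*g_11 = g_2
g_11^3 = g_2*g_11 = g_11
g_11^4 = g_11*g_11 = g_2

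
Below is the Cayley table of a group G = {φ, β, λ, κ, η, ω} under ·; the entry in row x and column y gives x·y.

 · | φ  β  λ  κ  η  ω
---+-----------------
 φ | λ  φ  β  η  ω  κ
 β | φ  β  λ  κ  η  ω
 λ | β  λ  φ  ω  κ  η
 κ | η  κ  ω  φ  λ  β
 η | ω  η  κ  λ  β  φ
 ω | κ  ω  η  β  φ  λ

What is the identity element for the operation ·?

The identity e satisfies e·x = x for all x, so its row in the table reproduces the column headers.
Row β reads: φ, β, λ, κ, η, ω — exactly the header order. So β is the identity.
(Structurally, G here is isomorphic to the cyclic group Z_6.)

β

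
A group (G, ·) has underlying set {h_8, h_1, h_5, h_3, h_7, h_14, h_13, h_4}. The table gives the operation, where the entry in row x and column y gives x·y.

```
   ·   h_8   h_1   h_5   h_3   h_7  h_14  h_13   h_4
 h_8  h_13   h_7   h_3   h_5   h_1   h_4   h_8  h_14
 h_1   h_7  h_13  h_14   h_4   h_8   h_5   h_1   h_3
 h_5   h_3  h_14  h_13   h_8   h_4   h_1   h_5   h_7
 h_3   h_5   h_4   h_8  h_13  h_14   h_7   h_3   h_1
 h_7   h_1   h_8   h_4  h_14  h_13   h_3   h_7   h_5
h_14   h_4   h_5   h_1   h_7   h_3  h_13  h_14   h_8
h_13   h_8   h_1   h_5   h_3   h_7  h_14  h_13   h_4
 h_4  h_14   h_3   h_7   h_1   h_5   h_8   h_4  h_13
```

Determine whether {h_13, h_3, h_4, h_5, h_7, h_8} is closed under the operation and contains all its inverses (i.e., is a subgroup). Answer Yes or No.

h_8·h_7 = h_1, which is not in {h_13, h_3, h_4, h_5, h_7, h_8}.
The subset is not closed under ·, so it is not a subgroup.

No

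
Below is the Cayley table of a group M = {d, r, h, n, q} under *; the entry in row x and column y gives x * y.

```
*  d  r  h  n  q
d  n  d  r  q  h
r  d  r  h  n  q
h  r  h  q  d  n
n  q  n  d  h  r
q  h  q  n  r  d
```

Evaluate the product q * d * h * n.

r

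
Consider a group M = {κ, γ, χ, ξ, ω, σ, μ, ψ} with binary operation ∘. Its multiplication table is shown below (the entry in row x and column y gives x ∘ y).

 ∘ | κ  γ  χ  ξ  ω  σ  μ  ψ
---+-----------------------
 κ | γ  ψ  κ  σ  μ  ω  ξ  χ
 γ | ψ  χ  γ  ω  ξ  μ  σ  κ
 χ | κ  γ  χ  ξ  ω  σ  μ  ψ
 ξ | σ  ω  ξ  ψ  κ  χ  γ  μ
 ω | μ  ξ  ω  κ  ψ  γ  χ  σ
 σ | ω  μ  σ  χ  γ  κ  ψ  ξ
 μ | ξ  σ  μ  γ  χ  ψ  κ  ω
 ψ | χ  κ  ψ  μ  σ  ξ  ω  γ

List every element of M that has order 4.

Identity is χ. Compute the order of each non-identity element by repeated multiplication:
  κ: κ → γ → ψ → χ  (order 4)
  γ: γ → χ  (order 2)
  ξ: ξ → ψ → μ → γ → ω → κ → σ → χ  (order 8)
  ω: ω → ψ → σ → γ → ξ → κ → μ → χ  (order 8)
  σ: σ → κ → ω → γ → μ → ψ → ξ → χ  (order 8)
  μ: μ → κ → ξ → γ → σ → ψ → ω → χ  (order 8)
  ψ: ψ → γ → κ → χ  (order 4)
Elements of order 4: {κ, ψ}.
(Structurally, M here is isomorphic to the cyclic group Z_8.)

{κ, ψ}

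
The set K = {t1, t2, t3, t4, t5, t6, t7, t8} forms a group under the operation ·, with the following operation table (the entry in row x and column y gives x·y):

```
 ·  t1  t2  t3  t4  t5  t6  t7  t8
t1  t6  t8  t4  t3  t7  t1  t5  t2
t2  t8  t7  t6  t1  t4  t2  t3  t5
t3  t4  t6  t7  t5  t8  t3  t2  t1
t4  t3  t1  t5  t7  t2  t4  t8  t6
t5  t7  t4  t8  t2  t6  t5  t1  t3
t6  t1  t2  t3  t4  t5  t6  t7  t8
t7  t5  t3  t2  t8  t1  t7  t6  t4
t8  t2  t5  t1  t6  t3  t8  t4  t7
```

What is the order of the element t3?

The identity element is t6 (its row matches the header).
t3^1 = t3
t3^2 = t3·t3 = t7
t3^3 = t7·t3 = t2
t3^4 = t2·t3 = t6
The first power of t3 equal to the identity is t3^4, so ord(t3) = 4.

4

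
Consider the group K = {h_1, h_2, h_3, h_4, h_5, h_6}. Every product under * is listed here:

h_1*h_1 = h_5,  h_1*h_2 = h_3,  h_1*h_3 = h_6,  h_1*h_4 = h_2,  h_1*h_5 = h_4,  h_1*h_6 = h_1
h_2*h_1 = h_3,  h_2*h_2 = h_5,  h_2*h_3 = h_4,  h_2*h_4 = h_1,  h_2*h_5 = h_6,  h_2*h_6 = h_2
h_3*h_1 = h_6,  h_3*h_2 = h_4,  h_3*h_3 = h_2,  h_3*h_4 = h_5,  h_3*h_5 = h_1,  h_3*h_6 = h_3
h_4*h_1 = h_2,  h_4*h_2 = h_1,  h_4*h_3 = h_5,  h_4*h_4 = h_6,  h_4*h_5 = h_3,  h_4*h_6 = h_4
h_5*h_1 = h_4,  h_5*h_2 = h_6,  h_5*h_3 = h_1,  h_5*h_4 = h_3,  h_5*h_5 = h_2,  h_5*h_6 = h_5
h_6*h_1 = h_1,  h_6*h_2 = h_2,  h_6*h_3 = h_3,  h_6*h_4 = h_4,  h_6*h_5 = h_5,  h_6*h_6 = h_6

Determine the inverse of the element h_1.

h_3

First locate the identity: row h_6 matches the header, so h_6 is the identity.
Scan row h_1 for h_6: h_1 * h_3 = h_6. Hence h_1^(-1) = h_3.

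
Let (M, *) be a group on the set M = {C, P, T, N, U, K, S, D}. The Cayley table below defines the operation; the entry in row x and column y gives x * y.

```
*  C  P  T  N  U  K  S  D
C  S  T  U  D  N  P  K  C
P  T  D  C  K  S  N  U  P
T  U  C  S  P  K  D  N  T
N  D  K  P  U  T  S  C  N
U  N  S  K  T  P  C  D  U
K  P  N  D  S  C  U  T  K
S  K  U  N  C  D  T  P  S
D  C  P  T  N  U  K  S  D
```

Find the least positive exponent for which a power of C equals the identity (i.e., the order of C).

8

The identity element is D (its row matches the header).
C^1 = C
C^2 = C * C = S
C^3 = S * C = K
C^4 = K * C = P
C^5 = P * C = T
C^6 = T * C = U
C^7 = U * C = N
C^8 = N * C = D
The first power of C equal to the identity is C^8, so ord(C) = 8.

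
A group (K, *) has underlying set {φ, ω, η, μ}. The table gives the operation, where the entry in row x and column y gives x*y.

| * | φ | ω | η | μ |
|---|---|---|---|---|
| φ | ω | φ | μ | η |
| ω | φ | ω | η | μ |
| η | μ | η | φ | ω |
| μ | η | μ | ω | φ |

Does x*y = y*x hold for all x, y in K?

Yes

Check whether the table is symmetric across its main diagonal.
Every entry (row x, col y) equals the entry (row y, col x), so K is abelian.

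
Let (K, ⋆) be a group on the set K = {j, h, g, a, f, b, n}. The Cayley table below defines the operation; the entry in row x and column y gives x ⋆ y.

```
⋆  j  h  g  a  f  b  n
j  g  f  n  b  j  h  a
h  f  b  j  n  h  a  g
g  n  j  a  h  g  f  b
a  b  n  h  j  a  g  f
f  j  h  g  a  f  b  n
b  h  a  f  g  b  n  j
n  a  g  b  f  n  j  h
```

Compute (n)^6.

a

n^1 = n
n^2 = n ⋆ n = h
n^3 = h ⋆ n = g
n^4 = g ⋆ n = b
n^5 = b ⋆ n = j
n^6 = j ⋆ n = a
(Structurally, K here is isomorphic to the cyclic group Z_7.)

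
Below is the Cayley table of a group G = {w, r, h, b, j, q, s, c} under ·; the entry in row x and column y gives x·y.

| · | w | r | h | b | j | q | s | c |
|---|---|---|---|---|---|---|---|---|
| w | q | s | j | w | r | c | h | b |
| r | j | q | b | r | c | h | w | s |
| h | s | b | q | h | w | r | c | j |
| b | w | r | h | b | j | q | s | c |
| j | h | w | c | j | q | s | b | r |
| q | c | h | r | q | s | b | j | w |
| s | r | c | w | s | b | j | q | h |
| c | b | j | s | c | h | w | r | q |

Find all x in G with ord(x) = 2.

Identity is b. Compute the order of each non-identity element by repeated multiplication:
  w: w → q → c → b  (order 4)
  r: r → q → h → b  (order 4)
  h: h → q → r → b  (order 4)
  j: j → q → s → b  (order 4)
  q: q → b  (order 2)
  s: s → q → j → b  (order 4)
  c: c → q → w → b  (order 4)
Elements of order 2: {q}.

{q}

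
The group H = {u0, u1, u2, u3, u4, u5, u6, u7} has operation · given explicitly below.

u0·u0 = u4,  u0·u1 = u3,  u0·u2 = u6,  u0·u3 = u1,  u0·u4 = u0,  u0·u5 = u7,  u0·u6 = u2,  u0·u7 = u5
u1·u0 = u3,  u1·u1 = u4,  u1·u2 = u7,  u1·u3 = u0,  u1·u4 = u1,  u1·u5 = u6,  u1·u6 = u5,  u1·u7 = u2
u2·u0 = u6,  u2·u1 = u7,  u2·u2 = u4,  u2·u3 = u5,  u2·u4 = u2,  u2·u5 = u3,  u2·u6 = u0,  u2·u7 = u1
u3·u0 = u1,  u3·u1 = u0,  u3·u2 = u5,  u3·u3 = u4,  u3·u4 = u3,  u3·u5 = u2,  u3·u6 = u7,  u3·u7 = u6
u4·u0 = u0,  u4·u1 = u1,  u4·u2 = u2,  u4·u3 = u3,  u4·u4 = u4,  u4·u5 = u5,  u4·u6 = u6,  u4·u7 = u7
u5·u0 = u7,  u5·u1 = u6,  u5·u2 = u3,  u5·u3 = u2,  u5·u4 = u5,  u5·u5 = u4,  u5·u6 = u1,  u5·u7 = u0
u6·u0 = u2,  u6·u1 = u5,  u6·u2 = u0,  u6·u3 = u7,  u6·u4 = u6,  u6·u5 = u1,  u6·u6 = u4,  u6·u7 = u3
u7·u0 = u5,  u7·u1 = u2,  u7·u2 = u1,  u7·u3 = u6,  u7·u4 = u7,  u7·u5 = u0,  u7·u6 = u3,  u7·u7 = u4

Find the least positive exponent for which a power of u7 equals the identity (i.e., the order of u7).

The identity element is u4 (its row matches the header).
u7^1 = u7
u7^2 = u7·u7 = u4
The first power of u7 equal to the identity is u7^2, so ord(u7) = 2.

2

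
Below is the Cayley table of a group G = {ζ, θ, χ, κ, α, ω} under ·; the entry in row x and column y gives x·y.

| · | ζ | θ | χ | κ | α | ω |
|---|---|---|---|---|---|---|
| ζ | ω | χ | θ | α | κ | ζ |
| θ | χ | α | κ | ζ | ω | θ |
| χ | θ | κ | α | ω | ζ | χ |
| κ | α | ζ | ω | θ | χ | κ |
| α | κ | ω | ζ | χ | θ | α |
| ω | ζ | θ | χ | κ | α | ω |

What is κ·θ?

ζ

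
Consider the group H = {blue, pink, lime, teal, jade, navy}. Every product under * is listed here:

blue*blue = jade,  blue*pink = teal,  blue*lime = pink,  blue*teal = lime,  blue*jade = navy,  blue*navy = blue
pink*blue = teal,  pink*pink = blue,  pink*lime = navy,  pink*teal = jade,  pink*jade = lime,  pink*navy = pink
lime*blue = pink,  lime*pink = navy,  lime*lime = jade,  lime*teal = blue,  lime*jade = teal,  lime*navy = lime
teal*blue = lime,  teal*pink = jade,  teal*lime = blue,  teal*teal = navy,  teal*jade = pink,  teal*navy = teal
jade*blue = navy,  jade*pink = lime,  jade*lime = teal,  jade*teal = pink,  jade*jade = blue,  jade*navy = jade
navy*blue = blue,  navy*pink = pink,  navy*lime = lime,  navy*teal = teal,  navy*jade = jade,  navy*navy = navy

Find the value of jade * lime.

teal

Read row jade, column lime: jade * lime = teal.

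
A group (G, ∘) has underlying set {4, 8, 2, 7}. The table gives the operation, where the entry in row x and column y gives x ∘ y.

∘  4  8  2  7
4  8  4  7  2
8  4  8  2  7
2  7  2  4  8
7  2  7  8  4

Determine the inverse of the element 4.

4

First locate the identity: row 8 matches the header, so 8 is the identity.
Scan row 4 for 8: 4 ∘ 4 = 8. Hence 4^(-1) = 4.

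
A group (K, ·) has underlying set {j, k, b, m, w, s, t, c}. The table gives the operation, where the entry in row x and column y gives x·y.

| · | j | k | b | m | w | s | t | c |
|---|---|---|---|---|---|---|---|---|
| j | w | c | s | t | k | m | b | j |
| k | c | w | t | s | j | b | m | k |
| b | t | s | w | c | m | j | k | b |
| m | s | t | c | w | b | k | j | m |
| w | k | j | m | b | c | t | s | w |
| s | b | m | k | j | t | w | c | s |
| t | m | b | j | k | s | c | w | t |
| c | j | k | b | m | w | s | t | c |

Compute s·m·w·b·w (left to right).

s·m = j
j·w = k
k·b = t
t·w = s
(Structurally, K here is isomorphic to the quaternion group Q_8.)

s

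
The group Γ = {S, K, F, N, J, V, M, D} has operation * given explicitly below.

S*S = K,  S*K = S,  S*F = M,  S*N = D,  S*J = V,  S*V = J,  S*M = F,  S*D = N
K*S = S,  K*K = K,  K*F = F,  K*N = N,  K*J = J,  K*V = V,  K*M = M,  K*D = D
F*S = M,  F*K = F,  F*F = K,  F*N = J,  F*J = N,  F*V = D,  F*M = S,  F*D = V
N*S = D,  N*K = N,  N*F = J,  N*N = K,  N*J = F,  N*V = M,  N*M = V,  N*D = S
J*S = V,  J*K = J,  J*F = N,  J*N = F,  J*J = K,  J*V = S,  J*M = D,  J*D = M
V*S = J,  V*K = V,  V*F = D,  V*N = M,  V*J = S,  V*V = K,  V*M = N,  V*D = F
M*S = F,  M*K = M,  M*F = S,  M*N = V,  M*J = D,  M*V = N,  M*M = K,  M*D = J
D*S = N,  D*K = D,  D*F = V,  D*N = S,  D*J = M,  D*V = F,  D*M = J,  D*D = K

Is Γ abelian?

Check whether the table is symmetric across its main diagonal.
Every entry (row x, col y) equals the entry (row y, col x), so Γ is abelian.

Yes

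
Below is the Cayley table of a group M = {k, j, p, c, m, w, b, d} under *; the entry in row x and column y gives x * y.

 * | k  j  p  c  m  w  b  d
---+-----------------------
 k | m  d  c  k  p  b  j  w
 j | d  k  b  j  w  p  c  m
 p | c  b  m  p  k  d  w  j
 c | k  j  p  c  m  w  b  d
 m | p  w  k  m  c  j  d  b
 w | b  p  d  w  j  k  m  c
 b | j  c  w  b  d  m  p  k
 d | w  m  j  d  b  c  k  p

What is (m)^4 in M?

c

m^1 = m
m^2 = m * m = c
m^3 = c * m = m
m^4 = m * m = c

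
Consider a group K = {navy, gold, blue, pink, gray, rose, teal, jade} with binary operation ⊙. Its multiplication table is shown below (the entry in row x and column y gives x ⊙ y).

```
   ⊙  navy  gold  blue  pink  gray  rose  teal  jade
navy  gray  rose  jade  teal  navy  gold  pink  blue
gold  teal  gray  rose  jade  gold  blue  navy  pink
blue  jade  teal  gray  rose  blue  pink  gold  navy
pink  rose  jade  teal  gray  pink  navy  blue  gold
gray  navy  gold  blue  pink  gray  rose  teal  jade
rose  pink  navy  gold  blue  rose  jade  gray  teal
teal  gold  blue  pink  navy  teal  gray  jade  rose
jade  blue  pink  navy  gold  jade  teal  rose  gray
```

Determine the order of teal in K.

The identity element is gray (its row matches the header).
teal^1 = teal
teal^2 = teal ⊙ teal = jade
teal^3 = jade ⊙ teal = rose
teal^4 = rose ⊙ teal = gray
The first power of teal equal to the identity is teal^4, so ord(teal) = 4.
(Structurally, K here is isomorphic to the dihedral group D_4.)

4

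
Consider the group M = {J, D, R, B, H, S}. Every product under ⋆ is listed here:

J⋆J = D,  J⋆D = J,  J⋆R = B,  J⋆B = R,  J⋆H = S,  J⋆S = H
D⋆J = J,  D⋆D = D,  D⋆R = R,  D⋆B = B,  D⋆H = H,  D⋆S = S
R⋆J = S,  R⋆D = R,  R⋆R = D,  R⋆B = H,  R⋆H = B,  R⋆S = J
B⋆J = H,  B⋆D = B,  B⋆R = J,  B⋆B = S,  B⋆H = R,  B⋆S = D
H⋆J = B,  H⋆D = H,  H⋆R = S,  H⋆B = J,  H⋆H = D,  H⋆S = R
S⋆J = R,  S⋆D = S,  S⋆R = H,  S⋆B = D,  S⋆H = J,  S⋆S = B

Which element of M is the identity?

The identity e satisfies e ⋆ x = x for all x, so its row in the table reproduces the column headers.
Row D reads: J, D, R, B, H, S — exactly the header order. So D is the identity.

D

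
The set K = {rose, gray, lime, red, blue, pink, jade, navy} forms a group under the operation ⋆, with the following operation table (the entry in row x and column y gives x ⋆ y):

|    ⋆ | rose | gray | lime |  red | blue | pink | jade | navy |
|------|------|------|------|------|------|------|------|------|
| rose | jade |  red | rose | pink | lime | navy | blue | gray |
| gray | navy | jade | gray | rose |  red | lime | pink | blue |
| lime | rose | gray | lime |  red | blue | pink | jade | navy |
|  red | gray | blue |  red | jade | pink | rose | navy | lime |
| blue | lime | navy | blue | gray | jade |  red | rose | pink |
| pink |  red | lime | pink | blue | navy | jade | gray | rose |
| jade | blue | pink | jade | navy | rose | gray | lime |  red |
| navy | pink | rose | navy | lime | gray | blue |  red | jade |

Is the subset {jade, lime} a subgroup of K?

{jade, lime} contains the identity lime.
Checking products: every product of two elements of {jade, lime} (read from the table) lies in {jade, lime}, so the set is closed.
In a finite group, a nonempty closed subset is a subgroup. So {jade, lime} ≤ K.

Yes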